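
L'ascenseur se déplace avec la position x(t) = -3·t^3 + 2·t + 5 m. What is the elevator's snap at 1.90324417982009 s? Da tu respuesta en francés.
Pour résoudre ceci, nous devons prendre 4 dérivées de notre équation de la position x(t) = -3·t^3 + 2·t + 5. En prenant d/dt de x(t), nous trouvons v(t) = 2 - 9·t^2. La dérivée de la vitesse donne l'accélération: a(t) = -18·t. En dérivant l'accélération, nous obtenons le jerk: j(t) = -18. En dérivant le jerk, nous obtenons le snap: s(t) = 0. De l'équation du snap s(t) = 0, nous substituons t = 1.90324417982009 pour obtenir s = 0.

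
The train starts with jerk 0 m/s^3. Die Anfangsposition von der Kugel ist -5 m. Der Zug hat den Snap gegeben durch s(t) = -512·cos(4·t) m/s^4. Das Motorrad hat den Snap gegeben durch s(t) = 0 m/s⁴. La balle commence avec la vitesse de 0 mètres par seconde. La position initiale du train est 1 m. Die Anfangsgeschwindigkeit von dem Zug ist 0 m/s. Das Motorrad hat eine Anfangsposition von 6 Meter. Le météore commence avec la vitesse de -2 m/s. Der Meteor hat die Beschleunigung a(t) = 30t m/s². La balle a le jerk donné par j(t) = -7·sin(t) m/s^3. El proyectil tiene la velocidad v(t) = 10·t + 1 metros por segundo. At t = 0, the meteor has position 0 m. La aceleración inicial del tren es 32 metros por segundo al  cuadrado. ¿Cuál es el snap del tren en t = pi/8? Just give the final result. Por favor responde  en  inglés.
At t = pi/8, s = 0.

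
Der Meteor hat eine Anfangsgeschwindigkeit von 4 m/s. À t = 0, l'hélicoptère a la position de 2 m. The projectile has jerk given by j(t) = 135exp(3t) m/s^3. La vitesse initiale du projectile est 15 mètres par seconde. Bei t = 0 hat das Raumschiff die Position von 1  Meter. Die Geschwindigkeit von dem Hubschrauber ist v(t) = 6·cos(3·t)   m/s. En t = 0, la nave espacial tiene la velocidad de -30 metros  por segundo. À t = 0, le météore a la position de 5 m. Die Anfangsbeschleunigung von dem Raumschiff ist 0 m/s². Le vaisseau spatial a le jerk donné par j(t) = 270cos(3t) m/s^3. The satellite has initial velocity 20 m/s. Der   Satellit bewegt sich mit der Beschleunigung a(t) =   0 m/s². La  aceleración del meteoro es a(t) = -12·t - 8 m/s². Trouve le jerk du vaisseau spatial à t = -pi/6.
Nous avons le jerk j(t) = 270·cos(3·t). En substituant t = -pi/6: j(-pi/6) = 0.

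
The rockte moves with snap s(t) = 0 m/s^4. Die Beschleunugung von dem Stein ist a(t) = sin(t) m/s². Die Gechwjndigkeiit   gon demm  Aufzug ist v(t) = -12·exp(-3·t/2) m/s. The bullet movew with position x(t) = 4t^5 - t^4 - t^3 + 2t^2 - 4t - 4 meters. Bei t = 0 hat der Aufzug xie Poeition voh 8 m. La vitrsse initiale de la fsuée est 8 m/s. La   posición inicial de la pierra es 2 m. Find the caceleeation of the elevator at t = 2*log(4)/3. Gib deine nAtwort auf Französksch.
Nous devons dériver notre équation de la vitesse v(t) = -12·exp(-3·t/2) 1 fois. En dérivant la vitesse, nous obtenons l'accélération: a(t) = 18·exp(-3·t/2). En utilisant a(t) = 18·exp(-3·t/2) et en substituant t = 2*log(4)/3, nous trouvons a = 9/2.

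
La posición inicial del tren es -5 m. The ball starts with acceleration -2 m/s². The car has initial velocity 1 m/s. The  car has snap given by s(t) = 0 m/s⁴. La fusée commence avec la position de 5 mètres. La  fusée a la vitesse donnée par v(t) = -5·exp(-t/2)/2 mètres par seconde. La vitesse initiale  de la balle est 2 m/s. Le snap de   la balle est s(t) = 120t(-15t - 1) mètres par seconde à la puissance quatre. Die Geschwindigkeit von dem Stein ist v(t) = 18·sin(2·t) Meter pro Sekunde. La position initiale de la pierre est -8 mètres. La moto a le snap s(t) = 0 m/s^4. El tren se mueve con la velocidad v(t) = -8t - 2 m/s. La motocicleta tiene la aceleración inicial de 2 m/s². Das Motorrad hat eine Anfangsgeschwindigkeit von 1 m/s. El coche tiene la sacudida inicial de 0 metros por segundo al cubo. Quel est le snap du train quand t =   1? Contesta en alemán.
Ausgehend von der Geschwindigkeit v(t) = -8·t - 2, nehmen wir 3 Ableitungen. Die Ableitung von der Geschwindigkeit ergibt die Beschleunigung: a(t) = -8. Durch Ableiten von der Beschleunigung erhalten wir den Ruck: j(t) = 0. Mit d/dt von j(t) finden wir s(t) = 0. Aus der Gleichung für den Snap s(t) = 0, setzen wir t = 1 ein und erhalten s = 0.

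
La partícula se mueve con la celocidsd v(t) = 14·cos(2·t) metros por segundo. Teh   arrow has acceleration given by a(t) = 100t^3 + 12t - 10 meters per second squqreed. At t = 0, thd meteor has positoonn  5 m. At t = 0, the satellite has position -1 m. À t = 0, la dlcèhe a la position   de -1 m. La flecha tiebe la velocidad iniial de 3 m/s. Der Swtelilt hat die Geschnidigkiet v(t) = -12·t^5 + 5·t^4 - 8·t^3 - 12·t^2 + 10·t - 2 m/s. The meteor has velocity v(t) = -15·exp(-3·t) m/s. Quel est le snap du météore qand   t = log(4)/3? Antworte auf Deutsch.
Um dies zu lösen, müssen wir 3 Ableitungen unserer Gleichung für die Geschwindigkeit v(t) = -15·exp(-3·t) nehmen. Die Ableitung von der Geschwindigkeit ergibt die Beschleunigung: a(t) = 45·exp(-3·t). Mit d/dt von a(t) finden wir j(t) = -135·exp(-3·t). Die Ableitung von dem Ruck ergibt den Snap: s(t) = 405·exp(-3·t). Mit s(t) = 405·exp(-3·t) und Einsetzen von t = log(4)/3, finden wir s = 405/4.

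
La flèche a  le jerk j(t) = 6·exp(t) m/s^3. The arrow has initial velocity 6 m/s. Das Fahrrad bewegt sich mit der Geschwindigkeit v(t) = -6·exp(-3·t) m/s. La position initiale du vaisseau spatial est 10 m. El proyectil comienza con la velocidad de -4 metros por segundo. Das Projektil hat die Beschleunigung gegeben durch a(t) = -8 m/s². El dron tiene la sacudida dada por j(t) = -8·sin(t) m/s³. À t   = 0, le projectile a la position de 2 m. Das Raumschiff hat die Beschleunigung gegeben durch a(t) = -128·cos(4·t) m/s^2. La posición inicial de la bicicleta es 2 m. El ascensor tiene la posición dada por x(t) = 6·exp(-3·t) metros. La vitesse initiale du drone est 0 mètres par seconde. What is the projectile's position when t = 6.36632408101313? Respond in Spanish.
Para resolver esto, necesitamos tomar 2 antiderivadas de nuestra ecuación de la aceleración a(t) = -8. La antiderivada de la aceleración, con v(0) = -4, da la velocidad: v(t) = -8·t - 4. La antiderivada de la velocidad, con x(0) = 2, da la posición: x(t) = -4·t^2 - 4·t + 2. Tenemos la posición x(t) = -4·t^2 - 4·t + 2. Sustituyendo t = 6.36632408101313: x(6.36632408101313) = -185.585625542003.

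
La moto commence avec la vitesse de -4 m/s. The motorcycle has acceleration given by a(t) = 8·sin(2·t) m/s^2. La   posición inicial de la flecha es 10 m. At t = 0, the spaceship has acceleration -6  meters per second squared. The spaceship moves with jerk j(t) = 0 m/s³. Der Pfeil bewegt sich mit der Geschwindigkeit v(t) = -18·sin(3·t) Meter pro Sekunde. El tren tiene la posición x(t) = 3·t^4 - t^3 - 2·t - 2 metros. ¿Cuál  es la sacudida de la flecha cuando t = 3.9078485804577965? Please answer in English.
We must differentiate our velocity equation v(t) = -18·sin(3·t) 2 times. Differentiating velocity, we get acceleration: a(t) = -54·cos(3·t). The derivative of acceleration gives jerk: j(t) = 162·sin(3·t). Using j(t) = 162·sin(3·t) and substituting t = 3.9078485804577965, we find j = -120.937154340850.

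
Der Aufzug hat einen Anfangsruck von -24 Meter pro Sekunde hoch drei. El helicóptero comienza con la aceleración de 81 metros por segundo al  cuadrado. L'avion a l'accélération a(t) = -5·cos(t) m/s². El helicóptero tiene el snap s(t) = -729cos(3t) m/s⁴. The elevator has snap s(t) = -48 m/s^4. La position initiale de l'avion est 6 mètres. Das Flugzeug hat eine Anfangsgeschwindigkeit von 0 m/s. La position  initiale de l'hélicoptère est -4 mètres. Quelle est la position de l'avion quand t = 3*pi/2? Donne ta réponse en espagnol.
Necesitamos integrar nuestra ecuación de la aceleración a(t) = -5·cos(t) 2 veces. La integral de la aceleración es la velocidad. Usando v(0) = 0, obtenemos v(t) = -5·sin(t). Tomando ∫v(t)dt y aplicando x(0) = 6, encontramos x(t) = 5·cos(t) + 1. Tenemos la posición x(t) = 5·cos(t) + 1. Sustituyendo t = 3*pi/2: x(3*pi/2) = 1.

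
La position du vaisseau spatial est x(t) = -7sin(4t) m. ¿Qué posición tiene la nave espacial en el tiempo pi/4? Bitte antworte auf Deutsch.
Wir haben die Position x(t) = -7·sin(4·t). Durch Einsetzen von t = pi/4: x(pi/4) = 0.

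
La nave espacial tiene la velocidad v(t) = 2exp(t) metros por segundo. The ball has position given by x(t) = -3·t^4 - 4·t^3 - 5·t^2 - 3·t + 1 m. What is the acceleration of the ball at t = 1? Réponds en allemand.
Wir müssen unsere Gleichung für die Position x(t) = -3·t^4 - 4·t^3 - 5·t^2 - 3·t + 1 2-mal ableiten. Die Ableitung von der Position ergibt die Geschwindigkeit: v(t) = -12·t^3 - 12·t^2 - 10·t - 3. Durch Ableiten von der Geschwindigkeit erhalten wir die Beschleunigung: a(t) = -36·t^2 - 24·t - 10. Wir haben die Beschleunigung a(t) = -36·t^2 - 24·t - 10. Durch Einsetzen von t = 1: a(1) = -70.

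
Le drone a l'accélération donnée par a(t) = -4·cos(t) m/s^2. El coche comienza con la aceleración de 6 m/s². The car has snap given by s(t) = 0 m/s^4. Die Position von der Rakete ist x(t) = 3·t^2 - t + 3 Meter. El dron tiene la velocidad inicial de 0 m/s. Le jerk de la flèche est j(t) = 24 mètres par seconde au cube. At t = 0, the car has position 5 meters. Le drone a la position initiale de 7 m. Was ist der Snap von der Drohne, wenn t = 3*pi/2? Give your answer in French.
En partant de l'accélération a(t) = -4·cos(t), nous prenons 2 dérivées. La dérivée de l'accélération donne le jerk: j(t) = 4·sin(t). La dérivée du jerk donne le snap: s(t) = 4·cos(t). Nous avons le snap s(t) = 4·cos(t). En substituant t = 3*pi/2: s(3*pi/2) = 0.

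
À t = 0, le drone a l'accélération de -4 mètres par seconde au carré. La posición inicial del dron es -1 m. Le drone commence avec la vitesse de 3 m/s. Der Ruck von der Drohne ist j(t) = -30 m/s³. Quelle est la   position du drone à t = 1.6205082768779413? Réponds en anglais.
We need to integrate our jerk equation j(t) = -30 3 times. Finding the integral of j(t) and using a(0) = -4: a(t) = -30·t - 4. Finding the integral of a(t) and using v(0) = 3: v(t) = -15·t^2 - 4·t + 3. The antiderivative of velocity, with x(0) = -1, gives position: x(t) = -5·t^3 - 2·t^2 + 3·t - 1. From the given position equation x(t) = -5·t^3 - 2·t^2 + 3·t - 1, we substitute t = 1.6205082768779413 to get x = -22.6682244262524.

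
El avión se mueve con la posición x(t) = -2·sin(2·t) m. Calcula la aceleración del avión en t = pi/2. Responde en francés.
Pour résoudre ceci, nous devons prendre 2 dérivées de notre équation de la position x(t) = -2·sin(2·t). En prenant d/dt de x(t), nous trouvons v(t) = -4·cos(2·t). En dérivant la vitesse, nous obtenons l'accélération: a(t) = 8·sin(2·t). Nous avons l'accélération a(t) = 8·sin(2·t). En substituant t = pi/2: a(pi/2) = 0.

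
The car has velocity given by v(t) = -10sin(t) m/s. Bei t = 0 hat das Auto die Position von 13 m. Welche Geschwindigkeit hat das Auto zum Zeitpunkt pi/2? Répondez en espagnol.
De la ecuación de la velocidad v(t) = -10·sin(t), sustituimos t = pi/2 para obtener v = -10.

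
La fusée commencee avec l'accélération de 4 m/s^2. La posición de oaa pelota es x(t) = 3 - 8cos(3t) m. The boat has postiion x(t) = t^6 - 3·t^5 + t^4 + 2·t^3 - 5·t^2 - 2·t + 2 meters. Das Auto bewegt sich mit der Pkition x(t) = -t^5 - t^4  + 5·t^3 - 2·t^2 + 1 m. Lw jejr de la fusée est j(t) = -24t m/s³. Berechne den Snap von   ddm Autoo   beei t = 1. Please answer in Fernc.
En partant de la position x(t) = -t^5 - t^4 + 5·t^3 - 2·t^2 + 1, nous prenons 4 dérivées. En prenant d/dt de x(t), nous trouvons v(t) = -5·t^4 - 4·t^3 + 15·t^2 - 4·t. En prenant d/dt de v(t), nous trouvons a(t) = -20·t^3 - 12·t^2 + 30·t - 4. En dérivant l'accélération, nous obtenons le jerk: j(t) = -60·t^2 - 24·t + 30. En dérivant le jerk, nous obtenons le snap: s(t) = -120·t - 24. En utilisant s(t) = -120·t - 24 et en substituant t = 1, nous trouvons s = -144.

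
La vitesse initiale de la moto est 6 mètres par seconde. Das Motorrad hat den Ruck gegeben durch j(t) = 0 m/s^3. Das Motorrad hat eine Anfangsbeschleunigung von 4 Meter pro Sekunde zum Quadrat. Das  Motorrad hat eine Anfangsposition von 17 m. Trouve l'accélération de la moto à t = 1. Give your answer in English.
Starting from jerk j(t) = 0, we take 1 antiderivative. Integrating jerk and using the initial condition a(0) = 4, we get a(t) = 4. From the given acceleration equation a(t) = 4, we substitute t = 1 to get a = 4.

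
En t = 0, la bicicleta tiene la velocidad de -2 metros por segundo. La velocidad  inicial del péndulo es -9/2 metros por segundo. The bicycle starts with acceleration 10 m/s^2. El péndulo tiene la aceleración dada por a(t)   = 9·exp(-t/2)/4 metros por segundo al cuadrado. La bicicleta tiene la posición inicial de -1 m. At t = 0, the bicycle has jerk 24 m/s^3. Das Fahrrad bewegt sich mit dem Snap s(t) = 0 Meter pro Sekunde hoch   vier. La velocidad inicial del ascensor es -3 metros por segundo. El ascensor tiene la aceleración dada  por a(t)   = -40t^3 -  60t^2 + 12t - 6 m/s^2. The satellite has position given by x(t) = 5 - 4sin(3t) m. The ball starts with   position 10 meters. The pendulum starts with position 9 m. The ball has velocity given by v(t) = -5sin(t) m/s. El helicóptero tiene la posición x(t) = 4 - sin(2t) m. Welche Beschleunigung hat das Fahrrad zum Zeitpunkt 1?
Wir müssen unsere Gleichung für den Snap s(t) = 0 2-mal integrieren. Mit ∫s(t)dt und Anwendung von j(0) = 24, finden wir j(t) = 24. Mit ∫j(t)dt und Anwendung von a(0) = 10, finden wir a(t) = 24·t + 10. Aus der Gleichung für die Beschleunigung a(t) = 24·t + 10, setzen wir t = 1 ein und erhalten a = 34.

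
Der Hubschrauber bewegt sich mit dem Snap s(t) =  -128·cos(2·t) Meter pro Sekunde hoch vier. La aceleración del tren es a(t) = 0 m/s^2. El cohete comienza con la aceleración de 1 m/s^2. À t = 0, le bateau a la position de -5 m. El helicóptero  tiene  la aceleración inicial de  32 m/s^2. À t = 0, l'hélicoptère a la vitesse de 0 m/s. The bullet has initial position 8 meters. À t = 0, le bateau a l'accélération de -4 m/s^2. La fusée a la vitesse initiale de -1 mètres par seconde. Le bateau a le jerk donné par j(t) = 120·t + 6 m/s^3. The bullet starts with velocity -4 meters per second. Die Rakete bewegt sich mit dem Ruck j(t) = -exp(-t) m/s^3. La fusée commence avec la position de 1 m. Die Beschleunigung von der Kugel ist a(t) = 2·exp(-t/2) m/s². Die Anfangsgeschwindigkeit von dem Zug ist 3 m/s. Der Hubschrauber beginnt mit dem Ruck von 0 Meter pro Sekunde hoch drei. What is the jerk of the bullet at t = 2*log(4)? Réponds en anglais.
We must differentiate our acceleration equation a(t) = 2·exp(-t/2) 1 time. Differentiating acceleration, we get jerk: j(t) = -exp(-t/2). We have jerk j(t) = -exp(-t/2). Substituting t = 2*log(4): j(2*log(4)) = -1/4.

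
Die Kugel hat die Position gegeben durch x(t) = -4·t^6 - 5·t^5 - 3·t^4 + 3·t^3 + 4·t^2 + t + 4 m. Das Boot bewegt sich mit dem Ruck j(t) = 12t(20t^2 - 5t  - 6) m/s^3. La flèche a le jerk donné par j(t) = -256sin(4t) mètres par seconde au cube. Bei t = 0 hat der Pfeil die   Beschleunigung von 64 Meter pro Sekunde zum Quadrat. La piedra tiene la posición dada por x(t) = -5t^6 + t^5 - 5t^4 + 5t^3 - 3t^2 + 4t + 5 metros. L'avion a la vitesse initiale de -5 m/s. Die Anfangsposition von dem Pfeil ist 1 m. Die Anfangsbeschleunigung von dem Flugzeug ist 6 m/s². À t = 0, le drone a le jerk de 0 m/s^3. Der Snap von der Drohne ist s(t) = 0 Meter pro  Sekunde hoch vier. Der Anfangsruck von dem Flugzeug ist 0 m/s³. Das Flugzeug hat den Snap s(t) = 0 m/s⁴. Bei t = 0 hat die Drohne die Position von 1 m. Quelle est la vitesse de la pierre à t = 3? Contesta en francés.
Pour résoudre ceci, nous devons prendre 1 dérivée de notre équation de la position x(t) = -5·t^6 + t^5 - 5·t^4 + 5·t^3 - 3·t^2 + 4·t + 5. La dérivée de la position donne la vitesse: v(t) = -30·t^5 + 5·t^4 - 20·t^3 + 15·t^2 - 6·t + 4. De l'équation de la vitesse v(t) = -30·t^5 + 5·t^4 - 20·t^3 + 15·t^2 - 6·t + 4, nous substituons t = 3 pour obtenir v = -7304.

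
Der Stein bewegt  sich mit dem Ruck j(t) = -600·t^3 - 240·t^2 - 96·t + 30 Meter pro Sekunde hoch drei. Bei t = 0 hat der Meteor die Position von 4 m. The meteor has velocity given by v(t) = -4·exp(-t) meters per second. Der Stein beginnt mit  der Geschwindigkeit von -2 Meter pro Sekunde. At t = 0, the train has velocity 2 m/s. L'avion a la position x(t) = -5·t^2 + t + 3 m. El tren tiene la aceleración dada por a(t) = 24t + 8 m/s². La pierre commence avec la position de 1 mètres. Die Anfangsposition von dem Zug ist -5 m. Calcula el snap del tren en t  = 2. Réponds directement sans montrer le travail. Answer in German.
Bei t = 2, s = 0.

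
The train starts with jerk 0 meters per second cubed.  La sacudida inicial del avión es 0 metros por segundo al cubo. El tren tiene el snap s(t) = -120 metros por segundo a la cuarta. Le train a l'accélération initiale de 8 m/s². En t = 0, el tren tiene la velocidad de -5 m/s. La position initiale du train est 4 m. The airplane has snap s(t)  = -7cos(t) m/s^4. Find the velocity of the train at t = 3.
To find the answer, we compute 3 antiderivatives of s(t) = -120. The antiderivative of snap is jerk. Using j(0) = 0, we get j(t) = -120·t. The antiderivative of jerk, with a(0) = 8, gives acceleration: a(t) = 8 - 60·t^2. The integral of acceleration, with v(0) = -5, gives velocity: v(t) = -20·t^3 + 8·t - 5. Using v(t) = -20·t^3 + 8·t - 5 and substituting t = 3, we find v = -521.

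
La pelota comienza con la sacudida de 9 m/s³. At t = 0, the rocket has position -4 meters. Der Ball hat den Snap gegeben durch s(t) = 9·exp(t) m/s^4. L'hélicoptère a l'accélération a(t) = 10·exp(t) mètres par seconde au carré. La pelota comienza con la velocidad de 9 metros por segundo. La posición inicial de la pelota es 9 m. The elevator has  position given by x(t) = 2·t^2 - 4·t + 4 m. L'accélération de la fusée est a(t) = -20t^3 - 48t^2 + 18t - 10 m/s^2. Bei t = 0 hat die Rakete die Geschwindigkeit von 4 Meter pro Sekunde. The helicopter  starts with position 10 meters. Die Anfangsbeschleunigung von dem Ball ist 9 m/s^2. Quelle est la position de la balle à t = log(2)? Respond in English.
Starting from snap s(t) = 9·exp(t), we take 4 antiderivatives. The integral of snap, with j(0) = 9, gives jerk: j(t) = 9·exp(t). The antiderivative of jerk, with a(0) = 9, gives acceleration: a(t) = 9·exp(t). Finding the integral of a(t) and using v(0) = 9: v(t) = 9·exp(t). Integrating velocity and using the initial condition x(0) = 9, we get x(t) = 9·exp(t). Using x(t) = 9·exp(t) and substituting t = log(2), we find x = 18.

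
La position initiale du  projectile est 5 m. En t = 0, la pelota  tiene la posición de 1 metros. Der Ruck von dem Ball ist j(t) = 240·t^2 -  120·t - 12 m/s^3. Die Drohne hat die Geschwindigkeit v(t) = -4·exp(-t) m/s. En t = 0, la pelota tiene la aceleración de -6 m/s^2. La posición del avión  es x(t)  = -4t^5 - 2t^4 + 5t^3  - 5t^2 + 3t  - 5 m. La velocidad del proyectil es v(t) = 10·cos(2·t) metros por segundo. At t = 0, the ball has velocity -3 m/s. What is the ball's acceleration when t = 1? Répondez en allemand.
Wir müssen die Stammfunktion unserer Gleichung für den Ruck j(t) = 240·t^2 - 120·t - 12 1-mal finden. Die Stammfunktion von dem Ruck, mit a(0) = -6, ergibt die Beschleunigung: a(t) = 80·t^3 - 60·t^2 - 12·t - 6. Mit a(t) = 80·t^3 - 60·t^2 - 12·t - 6 und Einsetzen von t = 1, finden wir a = 2.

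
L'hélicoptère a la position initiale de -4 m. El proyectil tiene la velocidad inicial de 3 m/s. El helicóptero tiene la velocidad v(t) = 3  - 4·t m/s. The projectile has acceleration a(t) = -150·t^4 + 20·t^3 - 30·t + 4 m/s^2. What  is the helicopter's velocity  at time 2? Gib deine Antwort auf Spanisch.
Usando v(t) = 3 - 4·t y sustituyendo t = 2, encontramos v = -5.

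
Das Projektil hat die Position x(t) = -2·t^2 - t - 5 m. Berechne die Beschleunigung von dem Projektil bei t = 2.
Ausgehend von der Position x(t) = -2·t^2 - t - 5, nehmen wir 2 Ableitungen. Mit d/dt von x(t) finden wir v(t) = -4·t - 1. Durch Ableiten von der Geschwindigkeit erhalten wir die Beschleunigung: a(t) = -4. Wir haben die Beschleunigung a(t) = -4. Durch Einsetzen von t = 2: a(2) = -4.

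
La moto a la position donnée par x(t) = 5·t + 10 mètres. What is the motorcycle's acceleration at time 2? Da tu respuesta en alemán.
Wir müssen unsere Gleichung für die Position x(t) = 5·t + 10 2-mal ableiten. Die Ableitung von der Position ergibt die Geschwindigkeit: v(t) = 5. Durch Ableiten von der Geschwindigkeit erhalten wir die Beschleunigung: a(t) = 0. Mit a(t) = 0 und Einsetzen von t = 2, finden wir a = 0.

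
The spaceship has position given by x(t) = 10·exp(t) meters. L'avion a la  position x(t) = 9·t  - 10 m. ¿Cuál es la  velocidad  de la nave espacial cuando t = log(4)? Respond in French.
Pour résoudre ceci, nous devons prendre 1 dérivée de notre équation de la position x(t) = 10·exp(t). En prenant d/dt de x(t), nous trouvons v(t) = 10·exp(t). Nous avons la vitesse v(t) = 10·exp(t). En substituant t = log(4): v(log(4)) = 40.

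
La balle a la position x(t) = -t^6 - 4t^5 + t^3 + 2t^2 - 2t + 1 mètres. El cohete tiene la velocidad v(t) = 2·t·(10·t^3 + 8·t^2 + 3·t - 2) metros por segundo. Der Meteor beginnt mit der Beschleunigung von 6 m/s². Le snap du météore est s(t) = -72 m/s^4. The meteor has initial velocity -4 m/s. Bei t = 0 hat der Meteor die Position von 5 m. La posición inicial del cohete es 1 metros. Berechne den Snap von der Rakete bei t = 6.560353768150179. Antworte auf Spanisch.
Debemos derivar nuestra ecuación de la velocidad v(t) = 2·t·(10·t^3 + 8·t^2 + 3·t - 2) 3 veces. Derivando la velocidad, obtenemos la aceleración: a(t) = 20·t^3 + 16·t^2 + 2·t·(30·t^2 + 16·t + 3) + 6·t - 4. Derivando la aceleración, obtenemos la sacudida: j(t) = 120·t^2 + 2·t·(60·t + 16) + 64·t + 12. Derivando la sacudida, obtenemos el snap: s(t) = 480·t + 96. De la ecuación del snap s(t) = 480·t + 96, sustituimos t = 6.560353768150179 para obtener s = 3244.96980871209.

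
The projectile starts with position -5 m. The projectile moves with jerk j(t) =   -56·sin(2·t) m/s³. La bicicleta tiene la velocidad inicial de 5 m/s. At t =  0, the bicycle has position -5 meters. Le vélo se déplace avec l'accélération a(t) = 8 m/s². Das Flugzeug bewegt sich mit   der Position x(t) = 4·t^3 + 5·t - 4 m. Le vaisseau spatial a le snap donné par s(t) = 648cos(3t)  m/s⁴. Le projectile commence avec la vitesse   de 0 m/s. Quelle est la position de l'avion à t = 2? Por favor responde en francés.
En utilisant x(t) = 4·t^3 + 5·t - 4 et en substituant t = 2, nous trouvons x = 38.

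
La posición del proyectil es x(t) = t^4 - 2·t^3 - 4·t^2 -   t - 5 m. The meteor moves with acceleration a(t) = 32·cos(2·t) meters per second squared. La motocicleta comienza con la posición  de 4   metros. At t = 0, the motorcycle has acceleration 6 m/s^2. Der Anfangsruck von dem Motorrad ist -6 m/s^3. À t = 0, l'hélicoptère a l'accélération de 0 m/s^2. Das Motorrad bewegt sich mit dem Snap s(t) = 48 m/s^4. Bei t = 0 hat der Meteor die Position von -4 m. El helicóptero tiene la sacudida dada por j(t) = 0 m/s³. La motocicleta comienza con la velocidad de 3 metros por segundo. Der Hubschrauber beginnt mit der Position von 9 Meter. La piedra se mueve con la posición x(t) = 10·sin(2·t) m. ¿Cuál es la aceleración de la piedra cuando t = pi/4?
Debemos derivar nuestra ecuación de la posición x(t) = 10·sin(2·t) 2 veces. Tomando d/dt de x(t), encontramos v(t) = 20·cos(2·t). Tomando d/dt de v(t), encontramos a(t) = -40·sin(2·t). De la ecuación de la aceleración a(t) = -40·sin(2·t), sustituimos t = pi/4 para obtener a = -40.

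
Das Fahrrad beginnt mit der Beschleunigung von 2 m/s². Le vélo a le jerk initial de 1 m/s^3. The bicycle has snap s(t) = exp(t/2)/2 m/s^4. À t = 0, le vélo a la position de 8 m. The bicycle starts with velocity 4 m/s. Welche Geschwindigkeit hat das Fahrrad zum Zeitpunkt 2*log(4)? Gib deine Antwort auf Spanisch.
Partiendo del snap s(t) = exp(t/2)/2, tomamos 3 antiderivadas. La integral del snap es la sacudida. Usando j(0) = 1, obtenemos j(t) = exp(t/2). Tomando ∫j(t)dt y aplicando a(0) = 2, encontramos a(t) = 2·exp(t/2). Integrando la aceleración y usando la condición inicial v(0) = 4, obtenemos v(t) = 4·exp(t/2). Tenemos la velocidad v(t) = 4·exp(t/2). Sustituyendo t = 2*log(4): v(2*log(4)) = 16.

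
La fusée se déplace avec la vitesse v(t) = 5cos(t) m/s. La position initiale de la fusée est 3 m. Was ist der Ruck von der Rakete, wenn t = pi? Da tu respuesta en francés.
Nous devons dériver notre équation de la vitesse v(t) = 5·cos(t) 2 fois. En dérivant la vitesse, nous obtenons l'accélération: a(t) = -5·sin(t). La dérivée de l'accélération donne le jerk: j(t) = -5·cos(t). Nous avons le jerk j(t) = -5·cos(t). En substituant t = pi: j(pi) = 5.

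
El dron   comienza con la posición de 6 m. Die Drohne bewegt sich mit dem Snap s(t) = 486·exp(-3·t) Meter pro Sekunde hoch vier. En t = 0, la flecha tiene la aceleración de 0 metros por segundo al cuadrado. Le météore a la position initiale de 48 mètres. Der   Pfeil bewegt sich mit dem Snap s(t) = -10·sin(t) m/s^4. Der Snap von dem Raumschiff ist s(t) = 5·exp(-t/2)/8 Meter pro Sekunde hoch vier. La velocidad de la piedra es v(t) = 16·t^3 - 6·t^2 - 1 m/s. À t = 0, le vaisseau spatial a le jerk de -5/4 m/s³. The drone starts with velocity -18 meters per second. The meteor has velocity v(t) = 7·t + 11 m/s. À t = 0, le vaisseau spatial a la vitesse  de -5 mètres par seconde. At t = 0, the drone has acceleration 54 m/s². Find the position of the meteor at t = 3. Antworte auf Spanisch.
Debemos encontrar la integral de nuestra ecuación de la velocidad v(t) = 7·t + 11 1 vez. La antiderivada de la velocidad es la posición. Usando x(0) = 48, obtenemos x(t) = 7·t^2/2 + 11·t + 48. De la ecuación de la posición x(t) = 7·t^2/2 + 11·t + 48, sustituimos t = 3 para obtener x = 225/2.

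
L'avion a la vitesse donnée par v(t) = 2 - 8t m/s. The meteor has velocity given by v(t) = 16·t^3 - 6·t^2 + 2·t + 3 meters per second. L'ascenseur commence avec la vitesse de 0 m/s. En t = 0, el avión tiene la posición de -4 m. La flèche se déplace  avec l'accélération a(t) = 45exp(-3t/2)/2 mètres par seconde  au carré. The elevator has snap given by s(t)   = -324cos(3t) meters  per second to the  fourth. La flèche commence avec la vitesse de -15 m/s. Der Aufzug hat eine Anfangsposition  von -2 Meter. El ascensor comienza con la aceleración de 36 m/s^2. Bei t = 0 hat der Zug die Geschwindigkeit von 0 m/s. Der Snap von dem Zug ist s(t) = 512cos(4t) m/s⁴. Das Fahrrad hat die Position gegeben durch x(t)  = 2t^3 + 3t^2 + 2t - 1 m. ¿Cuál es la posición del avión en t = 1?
Necesitamos integrar nuestra ecuación de la velocidad v(t) = 2 - 8·t 1 vez. La antiderivada de la velocidad es la posición. Usando x(0) = -4, obtenemos x(t) = -4·t^2 + 2·t - 4. Tenemos la posición x(t) = -4·t^2 + 2·t - 4. Sustituyendo t = 1: x(1) = -6.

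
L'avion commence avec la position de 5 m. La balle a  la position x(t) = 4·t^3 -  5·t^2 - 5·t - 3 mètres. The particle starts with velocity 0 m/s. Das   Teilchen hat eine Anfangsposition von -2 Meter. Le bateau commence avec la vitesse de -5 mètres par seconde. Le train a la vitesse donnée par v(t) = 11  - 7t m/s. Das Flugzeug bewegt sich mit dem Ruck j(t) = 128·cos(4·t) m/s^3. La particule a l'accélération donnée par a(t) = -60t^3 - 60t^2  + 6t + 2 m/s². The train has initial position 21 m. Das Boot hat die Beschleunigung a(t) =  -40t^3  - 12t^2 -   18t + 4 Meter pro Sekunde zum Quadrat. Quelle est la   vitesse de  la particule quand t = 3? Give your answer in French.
En partant de l'accélération a(t) = -60·t^3 - 60·t^2 + 6·t + 2, nous prenons 1 primitive. La primitive de l'accélération est la vitesse. En utilisant v(0) = 0, nous obtenons v(t) = t·(-15·t^3 - 20·t^2 + 3·t + 2). De l'équation de la vitesse v(t) = t·(-15·t^3 - 20·t^2 + 3·t + 2), nous substituons t = 3 pour obtenir v = -1722.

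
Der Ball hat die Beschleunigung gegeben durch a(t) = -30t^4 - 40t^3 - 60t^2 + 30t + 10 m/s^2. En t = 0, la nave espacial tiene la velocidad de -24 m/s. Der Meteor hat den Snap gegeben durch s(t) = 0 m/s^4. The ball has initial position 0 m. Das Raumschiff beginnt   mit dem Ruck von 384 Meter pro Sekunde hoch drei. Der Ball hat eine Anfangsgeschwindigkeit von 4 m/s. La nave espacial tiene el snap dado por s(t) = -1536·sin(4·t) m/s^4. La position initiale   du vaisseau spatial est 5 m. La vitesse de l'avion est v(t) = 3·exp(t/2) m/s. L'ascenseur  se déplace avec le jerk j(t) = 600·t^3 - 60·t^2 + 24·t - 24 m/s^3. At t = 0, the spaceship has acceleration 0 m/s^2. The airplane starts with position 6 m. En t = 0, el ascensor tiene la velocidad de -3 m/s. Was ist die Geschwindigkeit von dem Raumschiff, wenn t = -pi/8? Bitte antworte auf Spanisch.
Necesitamos integrar nuestra ecuación del snap s(t) = -1536·sin(4·t) 3 veces. La integral del snap es la sacudida. Usando j(0) = 384, obtenemos j(t) = 384·cos(4·t). La integral de la sacudida, con a(0) = 0, da la aceleración: a(t) = 96·sin(4·t). La integral de la aceleración, con v(0) = -24, da la velocidad: v(t) = -24·cos(4·t). De la ecuación de la velocidad v(t) = -24·cos(4·t), sustituimos t = -pi/8 para obtener v = 0.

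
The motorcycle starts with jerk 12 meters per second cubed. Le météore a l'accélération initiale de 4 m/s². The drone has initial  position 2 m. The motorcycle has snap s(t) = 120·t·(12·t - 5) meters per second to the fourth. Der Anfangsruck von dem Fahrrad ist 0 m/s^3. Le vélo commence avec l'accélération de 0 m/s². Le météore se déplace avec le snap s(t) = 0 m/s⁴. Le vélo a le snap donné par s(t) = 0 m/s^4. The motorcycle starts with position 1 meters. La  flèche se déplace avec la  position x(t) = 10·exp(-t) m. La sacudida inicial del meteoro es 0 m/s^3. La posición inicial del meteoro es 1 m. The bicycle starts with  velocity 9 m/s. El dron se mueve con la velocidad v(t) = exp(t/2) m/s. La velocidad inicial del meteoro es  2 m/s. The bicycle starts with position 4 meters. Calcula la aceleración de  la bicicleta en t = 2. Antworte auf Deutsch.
Wir müssen unsere Gleichung für den Snap s(t) = 0 2-mal integrieren. Durch Integration von dem Snap und Verwendung der Anfangsbedingung j(0) = 0, erhalten wir j(t) = 0. Mit ∫j(t)dt und Anwendung von a(0) = 0, finden wir a(t) = 0. Aus der Gleichung für die Beschleunigung a(t) = 0, setzen wir t = 2 ein und erhalten a = 0.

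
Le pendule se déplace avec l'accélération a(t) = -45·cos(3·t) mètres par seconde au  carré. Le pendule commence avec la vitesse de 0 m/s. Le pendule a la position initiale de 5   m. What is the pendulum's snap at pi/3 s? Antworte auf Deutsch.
Wir müssen unsere Gleichung für die Beschleunigung a(t) = -45·cos(3·t) 2-mal ableiten. Durch Ableiten von der Beschleunigung erhalten wir den Ruck: j(t) = 135·sin(3·t). Mit d/dt von j(t) finden wir s(t) = 405·cos(3·t). Aus der Gleichung für den Snap s(t) = 405·cos(3·t), setzen wir t = pi/3 ein und erhalten s = -405.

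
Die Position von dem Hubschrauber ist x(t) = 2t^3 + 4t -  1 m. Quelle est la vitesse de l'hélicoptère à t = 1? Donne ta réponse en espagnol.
Debemos derivar nuestra ecuación de la posición x(t) = 2·t^3 + 4·t - 1 1 vez. La derivada de la posición da la velocidad: v(t) = 6·t^2 + 4. Usando v(t) = 6·t^2 + 4 y sustituyendo t = 1, encontramos v = 10.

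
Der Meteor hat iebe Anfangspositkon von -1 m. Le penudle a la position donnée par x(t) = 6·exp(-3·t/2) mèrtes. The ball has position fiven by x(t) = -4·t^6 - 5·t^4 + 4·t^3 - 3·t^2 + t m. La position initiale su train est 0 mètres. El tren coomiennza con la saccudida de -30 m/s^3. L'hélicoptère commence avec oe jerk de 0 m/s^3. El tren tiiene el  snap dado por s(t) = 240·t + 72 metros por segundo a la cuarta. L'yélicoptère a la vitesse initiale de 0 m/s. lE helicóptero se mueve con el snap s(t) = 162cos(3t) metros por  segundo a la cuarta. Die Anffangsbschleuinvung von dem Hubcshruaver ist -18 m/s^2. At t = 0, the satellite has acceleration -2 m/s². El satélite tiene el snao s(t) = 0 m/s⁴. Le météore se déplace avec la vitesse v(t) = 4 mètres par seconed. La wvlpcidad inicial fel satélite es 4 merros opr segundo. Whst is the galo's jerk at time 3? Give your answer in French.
Pour résoudre ceci, nous devons prendre 3 dérivées de notre équation de la position x(t) = -4·t^6 - 5·t^4 + 4·t^3 - 3·t^2 + t. En dérivant la position, nous obtenons la vitesse: v(t) = -24·t^5 - 20·t^3 + 12·t^2 - 6·t + 1. En dérivant la vitesse, nous obtenons l'accélération: a(t) = -120·t^4 - 60·t^2 + 24·t - 6. La dérivée de l'accélération donne le jerk: j(t) = -480·t^3 - 120·t + 24. De l'équation du jerk j(t) = -480·t^3 - 120·t + 24, nous substituons t = 3 pour obtenir j = -13296.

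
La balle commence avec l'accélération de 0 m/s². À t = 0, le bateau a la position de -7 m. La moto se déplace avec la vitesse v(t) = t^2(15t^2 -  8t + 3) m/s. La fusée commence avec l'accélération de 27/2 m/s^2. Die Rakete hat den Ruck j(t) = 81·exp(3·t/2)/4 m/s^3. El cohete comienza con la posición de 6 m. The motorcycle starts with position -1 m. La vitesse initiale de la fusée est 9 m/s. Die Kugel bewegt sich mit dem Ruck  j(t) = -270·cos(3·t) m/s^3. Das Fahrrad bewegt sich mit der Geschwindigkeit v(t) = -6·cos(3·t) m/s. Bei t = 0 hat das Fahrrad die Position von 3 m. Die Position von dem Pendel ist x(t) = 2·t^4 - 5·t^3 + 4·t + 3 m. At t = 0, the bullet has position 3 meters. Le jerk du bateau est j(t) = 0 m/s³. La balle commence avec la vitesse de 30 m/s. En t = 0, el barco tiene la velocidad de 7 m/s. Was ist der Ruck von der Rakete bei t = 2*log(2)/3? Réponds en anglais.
Using j(t) = 81·exp(3·t/2)/4 and substituting t = 2*log(2)/3, we find j = 81/2.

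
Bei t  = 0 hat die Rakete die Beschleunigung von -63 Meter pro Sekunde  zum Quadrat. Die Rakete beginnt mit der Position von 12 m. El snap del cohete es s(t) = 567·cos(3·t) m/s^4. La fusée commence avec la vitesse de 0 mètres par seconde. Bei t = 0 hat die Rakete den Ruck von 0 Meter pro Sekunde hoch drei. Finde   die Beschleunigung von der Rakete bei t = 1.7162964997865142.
Wir müssen unsere Gleichung für den Snap s(t) = 567·cos(3·t) 2-mal integrieren. Das Integral von dem Snap, mit j(0) = 0, ergibt den Ruck: j(t) = 189·sin(3·t). Die Stammfunktion von dem Ruck, mit a(0) = -63, ergibt die Beschleunigung: a(t) = -63·cos(3·t). Aus der Gleichung für die Beschleunigung a(t) = -63·cos(3·t), setzen wir t = 1.7162964997865142 ein und erhalten a = -26.6345542352911.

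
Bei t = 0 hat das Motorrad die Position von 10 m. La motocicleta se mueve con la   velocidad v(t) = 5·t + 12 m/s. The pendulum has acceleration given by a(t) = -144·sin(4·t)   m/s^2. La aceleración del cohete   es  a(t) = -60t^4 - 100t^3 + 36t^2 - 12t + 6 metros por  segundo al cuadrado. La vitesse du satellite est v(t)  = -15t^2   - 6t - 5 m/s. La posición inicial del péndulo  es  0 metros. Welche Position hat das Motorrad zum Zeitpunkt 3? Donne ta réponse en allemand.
Ausgehend von der Geschwindigkeit v(t) = 5·t + 12, nehmen wir 1 Integral. Mit ∫v(t)dt und Anwendung von x(0) = 10, finden wir x(t) = 5·t^2/2 + 12·t + 10. Wir haben die Position x(t) = 5·t^2/2 + 12·t + 10. Durch Einsetzen von t = 3: x(3) = 137/2.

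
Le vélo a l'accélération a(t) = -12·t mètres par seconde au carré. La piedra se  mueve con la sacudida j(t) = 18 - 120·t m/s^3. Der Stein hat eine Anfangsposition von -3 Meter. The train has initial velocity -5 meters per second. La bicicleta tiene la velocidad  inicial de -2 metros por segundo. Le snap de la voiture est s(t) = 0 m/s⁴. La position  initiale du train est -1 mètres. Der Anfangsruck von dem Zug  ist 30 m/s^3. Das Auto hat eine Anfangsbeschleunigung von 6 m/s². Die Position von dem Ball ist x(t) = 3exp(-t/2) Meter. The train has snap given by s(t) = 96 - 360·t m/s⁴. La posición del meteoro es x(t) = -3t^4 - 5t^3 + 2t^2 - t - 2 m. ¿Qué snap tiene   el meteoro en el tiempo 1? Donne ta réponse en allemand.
Wir müssen unsere Gleichung für die Position x(t) = -3·t^4 - 5·t^3 + 2·t^2 - t - 2 4-mal ableiten. Durch Ableiten von der Position erhalten wir die Geschwindigkeit: v(t) = -12·t^3 - 15·t^2 + 4·t - 1. Durch Ableiten von der Geschwindigkeit erhalten wir die Beschleunigung: a(t) = -36·t^2 - 30·t + 4. Die Ableitung von der Beschleunigung ergibt den Ruck: j(t) = -72·t - 30. Die Ableitung von dem Ruck ergibt den Snap: s(t) = -72. Aus der Gleichung für den Snap s(t) = -72, setzen wir t = 1 ein und erhalten s = -72.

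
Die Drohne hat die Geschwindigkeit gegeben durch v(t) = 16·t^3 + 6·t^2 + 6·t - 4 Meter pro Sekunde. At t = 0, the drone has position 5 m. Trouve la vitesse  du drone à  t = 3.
Nous avons la vitesse v(t) = 16·t^3 + 6·t^2 + 6·t - 4. En substituant t = 3: v(3) = 500.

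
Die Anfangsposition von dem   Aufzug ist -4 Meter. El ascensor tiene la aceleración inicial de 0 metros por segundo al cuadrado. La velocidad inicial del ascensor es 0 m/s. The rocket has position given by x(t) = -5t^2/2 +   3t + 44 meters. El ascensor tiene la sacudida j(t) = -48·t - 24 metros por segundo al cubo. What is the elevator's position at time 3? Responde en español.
Partiendo de la sacudida j(t) = -48·t - 24, tomamos 3 antiderivadas. La integral de la sacudida es la aceleración. Usando a(0) = 0, obtenemos a(t) = 24·t·(-t - 1). La integral de la aceleración, con v(0) = 0, da la velocidad: v(t) = t^2·(-8·t - 12). Tomando ∫v(t)dt y aplicando x(0) = -4, encontramos x(t) = -2·t^4 - 4·t^3 - 4. Usando x(t) = -2·t^4 - 4·t^3 - 4 y sustituyendo t = 3, encontramos x = -274.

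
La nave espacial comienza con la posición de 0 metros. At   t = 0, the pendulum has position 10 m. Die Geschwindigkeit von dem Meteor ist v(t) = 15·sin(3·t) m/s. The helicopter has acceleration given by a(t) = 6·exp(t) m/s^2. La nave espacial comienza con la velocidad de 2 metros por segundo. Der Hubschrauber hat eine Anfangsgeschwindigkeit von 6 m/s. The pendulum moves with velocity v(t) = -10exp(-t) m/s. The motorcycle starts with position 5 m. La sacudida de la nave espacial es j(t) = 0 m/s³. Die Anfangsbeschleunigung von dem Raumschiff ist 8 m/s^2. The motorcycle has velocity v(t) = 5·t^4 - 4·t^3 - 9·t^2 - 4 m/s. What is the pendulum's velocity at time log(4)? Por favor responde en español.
De la ecuación de la velocidad v(t) = -10·exp(-t), sustituimos t = log(4) para obtener v = -5/2.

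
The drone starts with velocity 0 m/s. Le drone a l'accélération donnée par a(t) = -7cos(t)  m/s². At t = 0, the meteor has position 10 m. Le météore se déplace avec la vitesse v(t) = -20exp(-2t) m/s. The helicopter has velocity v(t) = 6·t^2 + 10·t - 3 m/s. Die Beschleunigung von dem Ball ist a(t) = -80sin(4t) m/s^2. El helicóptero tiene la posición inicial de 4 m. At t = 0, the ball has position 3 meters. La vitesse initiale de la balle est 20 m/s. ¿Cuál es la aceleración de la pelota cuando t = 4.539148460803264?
Tenemos la aceleración a(t) = -80·sin(4·t). Sustituyendo t = 4.539148460803264: a(4.539148460803264) = 51.1055102023061.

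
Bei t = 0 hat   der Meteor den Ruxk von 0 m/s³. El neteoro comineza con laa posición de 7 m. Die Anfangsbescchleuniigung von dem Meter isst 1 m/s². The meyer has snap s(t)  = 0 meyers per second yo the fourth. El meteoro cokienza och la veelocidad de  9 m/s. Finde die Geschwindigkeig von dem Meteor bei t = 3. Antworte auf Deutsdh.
Wir müssen das Integral unserer Gleichung für den Snap s(t) = 0 3-mal finden. Die Stammfunktion von dem Snap, mit j(0) = 0, ergibt den Ruck: j(t) = 0. Die Stammfunktion von dem Ruck ist die Beschleunigung. Mit a(0) = 1 erhalten wir a(t) = 1. Mit ∫a(t)dt und Anwendung von v(0) = 9, finden wir v(t) = t + 9. Aus der Gleichung für die Geschwindigkeit v(t) = t + 9, setzen wir t = 3 ein und erhalten v = 12.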